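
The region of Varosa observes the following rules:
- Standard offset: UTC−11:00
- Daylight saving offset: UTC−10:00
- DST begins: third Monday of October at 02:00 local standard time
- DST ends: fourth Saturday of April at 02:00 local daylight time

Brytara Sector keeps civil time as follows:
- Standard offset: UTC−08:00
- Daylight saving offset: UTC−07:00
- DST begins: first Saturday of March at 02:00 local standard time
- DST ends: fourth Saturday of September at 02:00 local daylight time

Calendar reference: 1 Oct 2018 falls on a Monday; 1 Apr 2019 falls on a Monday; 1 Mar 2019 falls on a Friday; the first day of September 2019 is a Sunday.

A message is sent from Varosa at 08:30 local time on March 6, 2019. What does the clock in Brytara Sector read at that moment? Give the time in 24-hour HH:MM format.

1 October 2018 is a Monday, so the first Monday is October 1 and the third is October 15.
1 April 2019 is a Monday, so the first Saturday is April 6 and the fourth is April 27.
March 6, 2019 lies within the daylight-saving period (15 October 2018 – 27 April 2019), so Varosa is on daylight time, UTC−10:00.
08:30 Varosa + 10h = 18:30 UTC.
1 March 2019 is a Friday, so the first Saturday is March 2.
1 September 2019 is a Sunday, so the first Saturday is September 7 and the fourth is September 28.
At the standard offset (UTC−08:00), 18:30 UTC − 8h = 10:30 Brytara Sector standard time.
The standard-time date in Brytara Sector, March 6, 2019, falls between 2 March and 28 September, so daylight saving is in effect and Brytara Sector is at UTC−07:00.
18:30 UTC − 7h = 11:30 Brytara Sector.

11:30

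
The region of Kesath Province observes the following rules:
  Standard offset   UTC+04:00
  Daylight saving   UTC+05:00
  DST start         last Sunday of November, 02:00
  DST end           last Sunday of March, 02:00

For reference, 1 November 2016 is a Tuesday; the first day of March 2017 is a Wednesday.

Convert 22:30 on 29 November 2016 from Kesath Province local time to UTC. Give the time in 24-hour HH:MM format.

1 November 2016 is a Tuesday, so Sundays fall on 6, 13, 20, 27; the last is November 27.
1 March 2017 is a Wednesday, so Sundays fall on 5, 12, 19, 26; the last is March 26.
29 November 2016 lies within the daylight-saving period (27 November 2016 – 26 March 2017), so Kesath Province is on daylight time, UTC+05:00.
22:30 local − 5h = 17:30 UTC.

17:30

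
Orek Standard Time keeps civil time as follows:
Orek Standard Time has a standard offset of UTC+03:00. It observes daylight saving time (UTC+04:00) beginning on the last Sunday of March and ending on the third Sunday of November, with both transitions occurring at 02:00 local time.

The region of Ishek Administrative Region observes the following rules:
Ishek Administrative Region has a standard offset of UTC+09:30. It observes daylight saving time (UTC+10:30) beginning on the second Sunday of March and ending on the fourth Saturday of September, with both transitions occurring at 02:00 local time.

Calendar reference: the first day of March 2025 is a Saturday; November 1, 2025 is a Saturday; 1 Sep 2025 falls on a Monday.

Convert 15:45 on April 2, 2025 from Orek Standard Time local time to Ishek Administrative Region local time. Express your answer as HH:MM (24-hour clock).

1 March 2025 is a Saturday, so Sundays fall on 2, 9, 16, 23, 30; the last is March 30.
1 November 2025 is a Saturday, so the first Sunday is November 2 and the third is November 16.
April 2, 2025 falls between 30 March and 16 November, so daylight saving is in effect and Orek Standard Time is at UTC+04:00.
15:45 Orek Standard Time − 4h = 11:45 UTC.
1 March 2025 is a Saturday, so the first Sunday is March 2 and the second is March 9.
1 September 2025 is a Monday, so the first Saturday is September 6 and the fourth is September 27.
At the standard offset (UTC+09:30), 11:45 UTC + 9h30m = 21:15 Ishek Administrative Region standard time.
Daylight saving runs 9 March – 27 September; the standard-time date in Ishek Administrative Region, April 2, 2025, is inside that window, so Ishek Administrative Region is at UTC+10:30.
11:45 UTC + 10h30m = 22:15 Ishek Administrative Region.

22:15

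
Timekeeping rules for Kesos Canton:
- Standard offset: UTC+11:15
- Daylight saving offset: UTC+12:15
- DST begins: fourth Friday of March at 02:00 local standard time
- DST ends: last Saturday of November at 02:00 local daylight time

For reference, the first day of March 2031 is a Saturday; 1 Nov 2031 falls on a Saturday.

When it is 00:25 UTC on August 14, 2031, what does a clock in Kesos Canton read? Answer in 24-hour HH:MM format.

12:40

1 March 2031 is a Saturday, so the first Friday is March 7 and the fourth is March 28.
1 November 2031 is a Saturday, so Saturdays fall on 1, 8, 15, 22, 29; the last is November 29.
At the standard offset (UTC+11:15), 00:25 UTC + 11h15m = 11:40 Kesos Canton standard time.
Daylight saving runs 28 March – 29 November; the standard-time date in Kesos Canton, August 14, 2031, is inside that window, so Kesos Canton is at UTC+12:15.
00:25 UTC + 12h15m = 12:40 local.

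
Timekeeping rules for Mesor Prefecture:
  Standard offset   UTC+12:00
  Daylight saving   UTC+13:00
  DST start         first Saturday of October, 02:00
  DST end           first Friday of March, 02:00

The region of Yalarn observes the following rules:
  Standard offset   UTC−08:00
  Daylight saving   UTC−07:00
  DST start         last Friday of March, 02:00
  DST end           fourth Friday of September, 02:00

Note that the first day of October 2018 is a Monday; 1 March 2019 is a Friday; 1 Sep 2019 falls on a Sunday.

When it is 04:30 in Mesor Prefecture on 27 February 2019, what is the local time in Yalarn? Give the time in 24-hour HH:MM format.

1 October 2018 is a Monday, so the first Saturday is October 6.
1 March 2019 is a Friday, so the first Friday is March 1.
27 February 2019 falls between 6 October 2018 and 1 March 2019, so daylight saving is in effect and Mesor Prefecture is at UTC+13:00.
04:30 Mesor Prefecture − 13h = 15:30 UTC (rolling into the previous day, 26 February 2019).
1 March 2019 is a Friday, so Fridays fall on 1, 8, 15, 22, 29; the last is March 29.
1 September 2019 is a Sunday, so the first Friday is September 6 and the fourth is September 27.
At the standard offset (UTC−08:00), 15:30 UTC − 8h = 07:30 Yalarn standard time.
The standard-time date in Yalarn, 26 February 2019, does not fall between 29 March and 27 September, so daylight saving is not in effect and Yalarn is at UTC−08:00.
15:30 UTC − 8h = 07:30 Yalarn.

07:30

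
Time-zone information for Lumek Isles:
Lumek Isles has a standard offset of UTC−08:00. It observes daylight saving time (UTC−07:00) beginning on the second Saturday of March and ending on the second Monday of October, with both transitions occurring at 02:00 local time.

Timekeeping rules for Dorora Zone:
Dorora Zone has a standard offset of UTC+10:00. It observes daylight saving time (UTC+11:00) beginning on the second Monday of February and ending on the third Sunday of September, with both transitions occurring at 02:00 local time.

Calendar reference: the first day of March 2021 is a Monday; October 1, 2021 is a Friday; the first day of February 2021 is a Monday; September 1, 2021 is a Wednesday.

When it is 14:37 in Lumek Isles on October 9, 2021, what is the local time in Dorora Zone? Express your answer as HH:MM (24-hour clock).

07:37

1 March 2021 is a Monday, so the first Saturday is March 6 and the second is March 13.
1 October 2021 is a Friday, so the first Monday is October 4 and the second is October 11.
Daylight saving runs 13 March – 11 October; October 9, 2021 is inside that window, so Lumek Isles is at UTC−07:00.
14:37 Lumek Isles + 7h = 21:37 UTC.
1 February 2021 is a Monday, so the first Monday is February 1 and the second is February 8.
1 September 2021 is a Wednesday, so the first Sunday is September 5 and the third is September 19.
At the standard offset (UTC+10:00), 21:37 UTC + 10h = 07:37 Dorora Zone standard time (rolling into the next day, 10 October 2021).
The standard-time date in Dorora Zone, October 10, 2021, is outside the daylight-saving period (8 February – 19 September), so Dorora Zone is on standard time, UTC+10:00.
21:37 UTC + 10h = 07:37 Dorora Zone (rolling into the next day, 10 October 2021).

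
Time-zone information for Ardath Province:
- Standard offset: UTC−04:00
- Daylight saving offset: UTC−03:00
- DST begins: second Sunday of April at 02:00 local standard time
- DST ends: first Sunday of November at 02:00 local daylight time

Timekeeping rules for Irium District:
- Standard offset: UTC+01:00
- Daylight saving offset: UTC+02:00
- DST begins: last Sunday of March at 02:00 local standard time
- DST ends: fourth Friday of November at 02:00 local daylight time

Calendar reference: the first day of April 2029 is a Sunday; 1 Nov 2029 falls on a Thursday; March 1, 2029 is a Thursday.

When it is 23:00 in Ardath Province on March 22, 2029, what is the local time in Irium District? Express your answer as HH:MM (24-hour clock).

1 April 2029 is a Sunday, so the first Sunday is April 1 and the second is April 8.
1 November 2029 is a Thursday, so the first Sunday is November 4.
Daylight saving runs 8 April – 4 November; March 22, 2029 is outside that window, so Ardath Province is on standard time at UTC−04:00.
23:00 Ardath Province + 4h = 03:00 UTC (rolling into the next day, 23 March 2029).
1 March 2029 is a Thursday, so Sundays fall on 4, 11, 18, 25; the last is March 25.
1 November 2029 is a Thursday, so the first Friday is November 2 and the fourth is November 23.
At the standard offset (UTC+01:00), 03:00 UTC + 1h = 04:00 Irium District standard time.
Daylight saving runs 25 March – 23 November; the standard-time date in Irium District, March 23, 2029, is outside that window, so Irium District is on standard time at UTC+01:00.
03:00 UTC + 1h = 04:00 Irium District.

04:00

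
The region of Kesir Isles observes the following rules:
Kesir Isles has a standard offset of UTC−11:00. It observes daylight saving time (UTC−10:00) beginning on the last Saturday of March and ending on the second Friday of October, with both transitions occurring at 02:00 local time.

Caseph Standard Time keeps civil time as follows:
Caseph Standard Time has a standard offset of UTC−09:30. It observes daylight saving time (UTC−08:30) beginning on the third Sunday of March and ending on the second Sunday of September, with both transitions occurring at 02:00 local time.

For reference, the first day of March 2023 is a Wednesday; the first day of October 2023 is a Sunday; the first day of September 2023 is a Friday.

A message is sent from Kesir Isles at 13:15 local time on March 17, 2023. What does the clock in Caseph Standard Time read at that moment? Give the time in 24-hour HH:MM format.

14:45

1 March 2023 is a Wednesday, so Saturdays fall on 4, 11, 18, 25; the last is March 25.
1 October 2023 is a Sunday, so the first Friday is October 6 and the second is October 13.
Daylight saving runs 25 March – 13 October; March 17, 2023 is outside that window, so Kesir Isles is on standard time at UTC−11:00.
13:15 Kesir Isles + 11h = 00:15 UTC (rolling into the next day, 18 March 2023).
1 March 2023 is a Wednesday, so the first Sunday is March 5 and the third is March 19.
1 September 2023 is a Friday, so the first Sunday is September 3 and the second is September 10.
At the standard offset (UTC−09:30), 00:15 UTC − 9h30m = 14:45 Caseph Standard Time standard time (rolling into the previous day, 17 March 2023).
The standard-time date in Caseph Standard Time, March 17, 2023, does not fall between 19 March and 10 September, so daylight saving is not in effect and Caseph Standard Time is at UTC−09:30.
00:15 UTC − 9h30m = 14:45 Caseph Standard Time (rolling into the previous day, 17 March 2023).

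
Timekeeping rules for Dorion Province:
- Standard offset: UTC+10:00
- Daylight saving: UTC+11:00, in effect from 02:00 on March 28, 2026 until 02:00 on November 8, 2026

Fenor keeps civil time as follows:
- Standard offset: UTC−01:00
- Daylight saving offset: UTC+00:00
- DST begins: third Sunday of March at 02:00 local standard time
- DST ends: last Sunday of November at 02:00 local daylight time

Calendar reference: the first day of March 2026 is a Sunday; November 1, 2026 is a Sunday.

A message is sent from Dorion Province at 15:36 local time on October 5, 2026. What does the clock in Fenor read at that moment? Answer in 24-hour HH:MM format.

October 5, 2026 falls between 28 March and 8 November, so daylight saving is in effect and Dorion Province is at UTC+11:00.
15:36 Dorion Province − 11h = 04:36 UTC.
1 March 2026 is a Sunday, so the first Sunday is March 1 and the third is March 15.
1 November 2026 is a Sunday, so Sundays fall on 1, 8, 15, 22, 29; the last is November 29.
At the standard offset (UTC−01:00), 04:36 UTC − 1h = 03:36 Fenor standard time.
The standard-time date in Fenor, October 5, 2026, falls between 15 March and 29 November, so daylight saving is in effect and Fenor is at UTC+00:00.
04:36 UTC + 0h = 04:36 Fenor.

04:36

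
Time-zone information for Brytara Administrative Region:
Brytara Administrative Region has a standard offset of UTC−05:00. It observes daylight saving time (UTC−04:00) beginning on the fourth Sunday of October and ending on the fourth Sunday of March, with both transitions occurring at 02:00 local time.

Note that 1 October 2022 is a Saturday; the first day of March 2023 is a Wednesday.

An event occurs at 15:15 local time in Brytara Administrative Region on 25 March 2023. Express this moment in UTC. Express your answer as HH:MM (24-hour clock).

1 October 2022 is a Saturday, so the first Sunday is October 2 and the fourth is October 23.
1 March 2023 is a Wednesday, so the first Sunday is March 5 and the fourth is March 26.
25 March 2023 lies within the daylight-saving period (23 October 2022 – 26 March 2023), so Brytara Administrative Region is on daylight time, UTC−04:00.
15:15 local + 4h = 19:15 UTC.

19:15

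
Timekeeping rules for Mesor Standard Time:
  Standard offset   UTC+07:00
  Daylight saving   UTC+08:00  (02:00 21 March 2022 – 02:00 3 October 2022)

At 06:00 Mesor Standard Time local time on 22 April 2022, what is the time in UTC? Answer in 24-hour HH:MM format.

22:00

Daylight saving runs 21 March – 3 October; 22 April 2022 is inside that window, so Mesor Standard Time is at UTC+08:00.
06:00 local − 8h = 22:00 UTC (rolling into the previous day, 21 April 2022).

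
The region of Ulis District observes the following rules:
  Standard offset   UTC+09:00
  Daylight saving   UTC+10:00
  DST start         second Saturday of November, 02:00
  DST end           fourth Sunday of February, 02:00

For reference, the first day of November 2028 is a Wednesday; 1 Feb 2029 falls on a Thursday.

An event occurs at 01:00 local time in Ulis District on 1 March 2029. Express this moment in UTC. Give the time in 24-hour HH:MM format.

16:00

1 November 2028 is a Wednesday, so the first Saturday is November 4 and the second is November 11.
1 February 2029 is a Thursday, so the first Sunday is February 4 and the fourth is February 25.
Daylight saving runs 11 November 2028 – 25 February 2029; 1 March 2029 is outside that window, so Ulis District is on standard time at UTC+09:00.
01:00 local − 9h = 16:00 UTC (rolling into the previous day, 28 February 2029).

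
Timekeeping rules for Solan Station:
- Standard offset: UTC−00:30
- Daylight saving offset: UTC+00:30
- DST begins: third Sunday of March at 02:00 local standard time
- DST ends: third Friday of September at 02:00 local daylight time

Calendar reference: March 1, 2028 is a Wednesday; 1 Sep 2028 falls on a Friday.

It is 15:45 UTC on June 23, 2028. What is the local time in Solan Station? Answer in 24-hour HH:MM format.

16:15

1 March 2028 is a Wednesday, so the first Sunday is March 5 and the third is March 19.
1 September 2028 is a Friday, so the first Friday is September 1 and the third is September 15.
At the standard offset (UTC−00:30), 15:45 UTC − 0h30m = 15:15 Solan Station standard time.
Daylight saving runs 19 March – 15 September; the standard-time date in Solan Station, June 23, 2028, is inside that window, so Solan Station is at UTC+00:30.
15:45 UTC + 0h30m = 16:15 local.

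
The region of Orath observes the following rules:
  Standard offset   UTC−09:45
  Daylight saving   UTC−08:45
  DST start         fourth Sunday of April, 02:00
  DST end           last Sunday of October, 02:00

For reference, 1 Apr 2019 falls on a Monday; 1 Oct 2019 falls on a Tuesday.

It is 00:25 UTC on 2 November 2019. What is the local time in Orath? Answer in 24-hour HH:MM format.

1 April 2019 is a Monday, so the first Sunday is April 7 and the fourth is April 28.
1 October 2019 is a Tuesday, so Sundays fall on 6, 13, 20, 27; the last is October 27.
At the standard offset (UTC−09:45), 00:25 UTC − 9h45m = 14:40 Orath standard time (rolling into the previous day, 1 November 2019).
The standard-time date in Orath, 1 November 2019, is outside the daylight-saving period (28 April – 27 October), so Orath is on standard time, UTC−09:45.
00:25 UTC − 9h45m = 14:40 local (rolling into the previous day, 1 November 2019).

14:40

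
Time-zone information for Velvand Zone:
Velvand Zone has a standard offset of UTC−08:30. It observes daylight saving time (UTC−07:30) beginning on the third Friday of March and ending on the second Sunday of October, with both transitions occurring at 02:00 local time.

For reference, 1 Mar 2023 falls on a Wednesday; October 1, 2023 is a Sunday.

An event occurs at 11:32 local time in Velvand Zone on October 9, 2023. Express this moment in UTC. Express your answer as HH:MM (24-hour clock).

20:02

1 March 2023 is a Wednesday, so the first Friday is March 3 and the third is March 17.
1 October 2023 is a Sunday, so the first Sunday is October 1 and the second is October 8.
October 9, 2023 is outside the daylight-saving period (17 March – 8 October), so Velvand Zone is on standard time, UTC−08:30.
11:32 local + 8h30m = 20:02 UTC.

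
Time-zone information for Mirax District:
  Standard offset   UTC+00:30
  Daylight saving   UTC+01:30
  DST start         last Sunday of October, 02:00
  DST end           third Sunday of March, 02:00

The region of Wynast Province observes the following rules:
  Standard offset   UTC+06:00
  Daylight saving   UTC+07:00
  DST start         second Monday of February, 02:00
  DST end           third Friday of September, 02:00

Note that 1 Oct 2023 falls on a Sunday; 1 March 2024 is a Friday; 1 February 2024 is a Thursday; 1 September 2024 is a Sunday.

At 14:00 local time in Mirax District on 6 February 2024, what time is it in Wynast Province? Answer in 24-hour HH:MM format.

18:30

1 October 2023 is a Sunday, so Sundays fall on 1, 8, 15, 22, 29; the last is October 29.
1 March 2024 is a Friday, so the first Sunday is March 3 and the third is March 17.
6 February 2024 lies within the daylight-saving period (29 October 2023 – 17 March 2024), so Mirax District is on daylight time, UTC+01:30.
14:00 Mirax District − 1h30m = 12:30 UTC.
1 February 2024 is a Thursday, so the first Monday is February 5 and the second is February 12.
1 September 2024 is a Sunday, so the first Friday is September 6 and the third is September 20.
At the standard offset (UTC+06:00), 12:30 UTC + 6h = 18:30 Wynast Province standard time.
The standard-time date in Wynast Province, 6 February 2024, is outside the daylight-saving period (12 February – 20 September), so Wynast Province is on standard time, UTC+06:00.
12:30 UTC + 6h = 18:30 Wynast Province.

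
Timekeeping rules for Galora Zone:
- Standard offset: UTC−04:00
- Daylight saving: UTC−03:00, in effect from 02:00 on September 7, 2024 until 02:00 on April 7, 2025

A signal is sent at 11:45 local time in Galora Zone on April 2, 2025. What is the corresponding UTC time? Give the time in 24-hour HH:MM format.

April 2, 2025 falls between 7 September 2024 and 7 April 2025, so daylight saving is in effect and Galora Zone is at UTC−03:00.
11:45 local + 3h = 14:45 UTC.

14:45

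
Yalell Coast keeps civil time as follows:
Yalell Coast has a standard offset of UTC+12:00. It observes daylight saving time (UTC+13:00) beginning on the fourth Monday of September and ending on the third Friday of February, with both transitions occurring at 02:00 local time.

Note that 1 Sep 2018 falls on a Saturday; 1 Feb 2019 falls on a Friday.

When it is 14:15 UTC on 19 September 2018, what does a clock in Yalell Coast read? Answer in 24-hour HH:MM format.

02:15

1 September 2018 is a Saturday, so the first Monday is September 3 and the fourth is September 24.
1 February 2019 is a Friday, so the first Friday is February 1 and the third is February 15.
At the standard offset (UTC+12:00), 14:15 UTC + 12h = 02:15 Yalell Coast standard time (rolling into the next day, 20 September 2018).
Daylight saving runs 24 September 2018 – 15 February 2019; the standard-time date in Yalell Coast, 20 September 2018, is outside that window, so Yalell Coast is on standard time at UTC+12:00.
14:15 UTC + 12h = 02:15 local (rolling into the next day, 20 September 2018).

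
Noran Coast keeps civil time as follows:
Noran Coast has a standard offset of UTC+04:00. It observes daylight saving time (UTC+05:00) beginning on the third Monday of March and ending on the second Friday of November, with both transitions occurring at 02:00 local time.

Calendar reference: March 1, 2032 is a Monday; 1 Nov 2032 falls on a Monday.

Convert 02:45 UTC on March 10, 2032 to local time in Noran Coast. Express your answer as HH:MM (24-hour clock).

1 March 2032 is a Monday, so the first Monday is March 1 and the third is March 15.
1 November 2032 is a Monday, so the first Friday is November 5 and the second is November 12.
At the standard offset (UTC+04:00), 02:45 UTC + 4h = 06:45 Noran Coast standard time.
Daylight saving runs 15 March – 12 November; the standard-time date in Noran Coast, March 10, 2032, is outside that window, so Noran Coast is on standard time at UTC+04:00.
02:45 UTC + 4h = 06:45 local.

06:45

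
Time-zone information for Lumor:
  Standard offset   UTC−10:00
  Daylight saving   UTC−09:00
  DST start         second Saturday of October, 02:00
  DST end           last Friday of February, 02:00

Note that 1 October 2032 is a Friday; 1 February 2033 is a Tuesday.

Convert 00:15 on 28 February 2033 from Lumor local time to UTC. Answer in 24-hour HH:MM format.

1 October 2032 is a Friday, so the first Saturday is October 2 and the second is October 9.
1 February 2033 is a Tuesday, so Fridays fall on 4, 11, 18, 25; the last is February 25.
28 February 2033 does not fall between 9 October 2032 and 25 February 2033, so daylight saving is not in effect and Lumor is at UTC−10:00.
00:15 local + 10h = 10:15 UTC.

10:15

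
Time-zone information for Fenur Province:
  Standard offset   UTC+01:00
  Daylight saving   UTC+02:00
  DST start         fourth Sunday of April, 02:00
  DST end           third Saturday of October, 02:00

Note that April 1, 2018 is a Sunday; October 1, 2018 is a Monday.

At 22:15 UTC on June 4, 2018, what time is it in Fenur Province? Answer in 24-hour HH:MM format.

1 April 2018 is a Sunday, so the first Sunday is April 1 and the fourth is April 22.
1 October 2018 is a Monday, so the first Saturday is October 6 and the third is October 20.
At the standard offset (UTC+01:00), 22:15 UTC + 1h = 23:15 Fenur Province standard time.
The standard-time date in Fenur Province, June 4, 2018, lies within the daylight-saving period (22 April – 20 October), so Fenur Province is on daylight time, UTC+02:00.
22:15 UTC + 2h = 00:15 local (rolling into the next day, 5 June 2018).

00:15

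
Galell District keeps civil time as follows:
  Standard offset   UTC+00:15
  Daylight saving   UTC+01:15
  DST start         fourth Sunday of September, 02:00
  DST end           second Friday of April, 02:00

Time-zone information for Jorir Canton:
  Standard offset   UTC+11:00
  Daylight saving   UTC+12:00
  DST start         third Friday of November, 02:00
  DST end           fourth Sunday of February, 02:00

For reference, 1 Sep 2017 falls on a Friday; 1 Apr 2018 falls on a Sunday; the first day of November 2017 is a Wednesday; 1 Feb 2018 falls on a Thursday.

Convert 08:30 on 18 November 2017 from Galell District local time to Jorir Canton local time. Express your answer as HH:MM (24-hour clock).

1 September 2017 is a Friday, so the first Sunday is September 3 and the fourth is September 24.
1 April 2018 is a Sunday, so the first Friday is April 6 and the second is April 13.
18 November 2017 lies within the daylight-saving period (24 September 2017 – 13 April 2018), so Galell District is on daylight time, UTC+01:15.
08:30 Galell District − 1h15m = 07:15 UTC.
1 November 2017 is a Wednesday, so the first Friday is November 3 and the third is November 17.
1 February 2018 is a Thursday, so the first Sunday is February 4 and the fourth is February 25.
At the standard offset (UTC+11:00), 07:15 UTC + 11h = 18:15 Jorir Canton standard time.
The standard-time date in Jorir Canton, 18 November 2017, falls between 17 November 2017 and 25 February 2018, so daylight saving is in effect and Jorir Canton is at UTC+12:00.
07:15 UTC + 12h = 19:15 Jorir Canton.

19:15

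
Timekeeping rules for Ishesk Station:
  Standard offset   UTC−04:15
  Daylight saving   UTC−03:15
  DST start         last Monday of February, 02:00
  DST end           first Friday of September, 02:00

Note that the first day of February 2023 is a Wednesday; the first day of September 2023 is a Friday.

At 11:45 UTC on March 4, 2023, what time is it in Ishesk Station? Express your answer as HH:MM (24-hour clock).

1 February 2023 is a Wednesday, so Mondays fall on 6, 13, 20, 27; the last is February 27.
1 September 2023 is a Friday, so the first Friday is September 1.
At the standard offset (UTC−04:15), 11:45 UTC − 4h15m = 07:30 Ishesk Station standard time.
The standard-time date in Ishesk Station, March 4, 2023, lies within the daylight-saving period (27 February – 1 September), so Ishesk Station is on daylight time, UTC−03:15.
11:45 UTC − 3h15m = 08:30 local.

08:30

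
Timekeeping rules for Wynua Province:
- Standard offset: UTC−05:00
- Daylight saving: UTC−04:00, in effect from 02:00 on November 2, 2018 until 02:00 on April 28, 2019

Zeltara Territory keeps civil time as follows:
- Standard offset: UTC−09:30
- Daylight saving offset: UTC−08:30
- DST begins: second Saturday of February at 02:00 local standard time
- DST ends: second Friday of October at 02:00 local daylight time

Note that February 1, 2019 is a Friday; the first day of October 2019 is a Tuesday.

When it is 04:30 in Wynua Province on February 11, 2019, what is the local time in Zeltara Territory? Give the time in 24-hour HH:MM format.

February 11, 2019 falls between 2 November 2018 and 28 April 2019, so daylight saving is in effect and Wynua Province is at UTC−04:00.
04:30 Wynua Province + 4h = 08:30 UTC.
1 February 2019 is a Friday, so the first Saturday is February 2 and the second is February 9.
1 October 2019 is a Tuesday, so the first Friday is October 4 and the second is October 11.
At the standard offset (UTC−09:30), 08:30 UTC − 9h30m = 23:00 Zeltara Territory standard time (rolling into the previous day, 10 February 2019).
Daylight saving runs 9 February – 11 October; the standard-time date in Zeltara Territory, February 10, 2019, is inside that window, so Zeltara Territory is at UTC−08:30.
08:30 UTC − 8h30m = 00:00 Zeltara Territory.

00:00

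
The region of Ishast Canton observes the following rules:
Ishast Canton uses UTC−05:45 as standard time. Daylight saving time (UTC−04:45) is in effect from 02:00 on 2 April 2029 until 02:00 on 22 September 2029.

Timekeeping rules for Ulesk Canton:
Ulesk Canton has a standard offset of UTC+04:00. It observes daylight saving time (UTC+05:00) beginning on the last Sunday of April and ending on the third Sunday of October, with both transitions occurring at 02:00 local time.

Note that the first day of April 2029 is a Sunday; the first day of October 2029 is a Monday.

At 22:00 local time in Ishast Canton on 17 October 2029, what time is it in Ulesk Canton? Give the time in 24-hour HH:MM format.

08:45

Daylight saving runs 2 April – 22 September; 17 October 2029 is outside that window, so Ishast Canton is on standard time at UTC−05:45.
22:00 Ishast Canton + 5h45m = 03:45 UTC (rolling into the next day, 18 October 2029).
1 April 2029 is a Sunday, so Sundays fall on 1, 8, 15, 22, 29; the last is April 29.
1 October 2029 is a Monday, so the first Sunday is October 7 and the third is October 21.
At the standard offset (UTC+04:00), 03:45 UTC + 4h = 07:45 Ulesk Canton standard time.
The standard-time date in Ulesk Canton, 18 October 2029, falls between 29 April and 21 October, so daylight saving is in effect and Ulesk Canton is at UTC+05:00.
03:45 UTC + 5h = 08:45 Ulesk Canton.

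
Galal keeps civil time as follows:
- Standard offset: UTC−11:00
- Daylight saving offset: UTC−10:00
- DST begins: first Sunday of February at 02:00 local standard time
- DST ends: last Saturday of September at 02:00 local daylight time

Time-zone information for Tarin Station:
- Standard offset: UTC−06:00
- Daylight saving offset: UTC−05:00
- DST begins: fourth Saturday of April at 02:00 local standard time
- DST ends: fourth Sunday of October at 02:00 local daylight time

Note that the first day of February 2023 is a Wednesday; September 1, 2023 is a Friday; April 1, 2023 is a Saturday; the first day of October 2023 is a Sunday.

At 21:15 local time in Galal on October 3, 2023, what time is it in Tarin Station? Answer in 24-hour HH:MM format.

03:15

1 February 2023 is a Wednesday, so the first Sunday is February 5.
1 September 2023 is a Friday, so Saturdays fall on 2, 9, 16, 23, 30; the last is September 30.
October 3, 2023 is outside the daylight-saving period (5 February – 30 September), so Galal is on standard time, UTC−11:00.
21:15 Galal + 11h = 08:15 UTC (rolling into the next day, 4 October 2023).
1 April 2023 is a Saturday, so the first Saturday is April 1 and the fourth is April 22.
1 October 2023 is a Sunday, so the first Sunday is October 1 and the fourth is October 22.
At the standard offset (UTC−06:00), 08:15 UTC − 6h = 02:15 Tarin Station standard time.
Daylight saving runs 22 April – 22 October; the standard-time date in Tarin Station, October 4, 2023, is inside that window, so Tarin Station is at UTC−05:00.
08:15 UTC − 5h = 03:15 Tarin Station.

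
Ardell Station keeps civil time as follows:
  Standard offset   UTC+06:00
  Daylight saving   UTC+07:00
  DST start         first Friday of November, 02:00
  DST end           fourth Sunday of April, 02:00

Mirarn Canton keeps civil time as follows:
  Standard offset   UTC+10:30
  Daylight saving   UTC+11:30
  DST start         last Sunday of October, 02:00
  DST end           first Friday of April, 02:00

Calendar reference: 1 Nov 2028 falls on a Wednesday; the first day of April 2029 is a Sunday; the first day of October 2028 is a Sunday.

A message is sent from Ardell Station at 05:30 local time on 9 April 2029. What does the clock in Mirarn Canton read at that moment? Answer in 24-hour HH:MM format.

09:00

1 November 2028 is a Wednesday, so the first Friday is November 3.
1 April 2029 is a Sunday, so the first Sunday is April 1 and the fourth is April 22.
9 April 2029 lies within the daylight-saving period (3 November 2028 – 22 April 2029), so Ardell Station is on daylight time, UTC+07:00.
05:30 Ardell Station − 7h = 22:30 UTC (rolling into the previous day, 8 April 2029).
1 October 2028 is a Sunday, so Sundays fall on 1, 8, 15, 22, 29; the last is October 29.
1 April 2029 is a Sunday, so the first Friday is April 6.
At the standard offset (UTC+10:30), 22:30 UTC + 10h30m = 09:00 Mirarn Canton standard time (rolling into the next day, 9 April 2029).
The standard-time date in Mirarn Canton, 9 April 2029, is outside the daylight-saving period (29 October 2028 – 6 April 2029), so Mirarn Canton is on standard time, UTC+10:30.
22:30 UTC + 10h30m = 09:00 Mirarn Canton (rolling into the next day, 9 April 2029).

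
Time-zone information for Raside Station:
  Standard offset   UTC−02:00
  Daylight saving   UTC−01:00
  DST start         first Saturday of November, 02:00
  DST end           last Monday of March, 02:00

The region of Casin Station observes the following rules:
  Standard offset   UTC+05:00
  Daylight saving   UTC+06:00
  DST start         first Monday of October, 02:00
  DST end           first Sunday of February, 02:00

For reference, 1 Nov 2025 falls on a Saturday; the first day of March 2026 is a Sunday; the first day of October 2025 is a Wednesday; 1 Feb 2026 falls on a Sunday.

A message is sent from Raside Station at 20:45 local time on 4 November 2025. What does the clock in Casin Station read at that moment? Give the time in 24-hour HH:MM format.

03:45

1 November 2025 is a Saturday, so the first Saturday is November 1.
1 March 2026 is a Sunday, so Mondays fall on 2, 9, 16, 23, 30; the last is March 30.
Daylight saving runs 1 November 2025 – 30 March 2026; 4 November 2025 is inside that window, so Raside Station is at UTC−01:00.
20:45 Raside Station + 1h = 21:45 UTC.
1 October 2025 is a Wednesday, so the first Monday is October 6.
1 February 2026 is a Sunday, so the first Sunday is February 1.
At the standard offset (UTC+05:00), 21:45 UTC + 5h = 02:45 Casin Station standard time (rolling into the next day, 5 November 2025).
The standard-time date in Casin Station, 5 November 2025, lies within the daylight-saving period (6 October 2025 – 1 February 2026), so Casin Station is on daylight time, UTC+06:00.
21:45 UTC + 6h = 03:45 Casin Station (rolling into the next day, 5 November 2025).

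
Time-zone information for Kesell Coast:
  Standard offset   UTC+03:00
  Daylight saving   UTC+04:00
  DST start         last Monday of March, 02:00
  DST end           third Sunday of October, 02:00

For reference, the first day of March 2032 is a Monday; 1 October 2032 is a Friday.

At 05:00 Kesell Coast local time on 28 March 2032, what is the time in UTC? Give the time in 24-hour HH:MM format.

02:00

1 March 2032 is a Monday, so Mondays fall on 1, 8, 15, 22, 29; the last is March 29.
1 October 2032 is a Friday, so the first Sunday is October 3 and the third is October 17.
28 March 2032 does not fall between 29 March and 17 October, so daylight saving is not in effect and Kesell Coast is at UTC+03:00.
05:00 local − 3h = 02:00 UTC.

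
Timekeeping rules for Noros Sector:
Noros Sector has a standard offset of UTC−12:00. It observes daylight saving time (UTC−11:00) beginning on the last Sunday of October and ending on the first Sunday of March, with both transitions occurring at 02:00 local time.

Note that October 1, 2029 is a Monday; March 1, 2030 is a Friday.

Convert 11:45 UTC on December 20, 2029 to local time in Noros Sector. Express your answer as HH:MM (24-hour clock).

1 October 2029 is a Monday, so Sundays fall on 7, 14, 21, 28; the last is October 28.
1 March 2030 is a Friday, so the first Sunday is March 3.
At the standard offset (UTC−12:00), 11:45 UTC − 12h = 23:45 Noros Sector standard time (rolling into the previous day, 19 December 2029).
Daylight saving runs 28 October 2029 – 3 March 2030; the standard-time date in Noros Sector, December 19, 2029, is inside that window, so Noros Sector is at UTC−11:00.
11:45 UTC − 11h = 00:45 local.

00:45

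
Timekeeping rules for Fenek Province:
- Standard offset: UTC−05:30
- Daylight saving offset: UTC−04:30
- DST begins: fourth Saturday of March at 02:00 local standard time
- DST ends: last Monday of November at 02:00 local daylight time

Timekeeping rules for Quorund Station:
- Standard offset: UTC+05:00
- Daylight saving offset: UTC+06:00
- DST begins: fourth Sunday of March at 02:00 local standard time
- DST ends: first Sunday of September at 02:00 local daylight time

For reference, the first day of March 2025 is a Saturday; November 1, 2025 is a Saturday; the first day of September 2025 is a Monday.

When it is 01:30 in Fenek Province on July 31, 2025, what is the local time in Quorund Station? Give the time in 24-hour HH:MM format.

1 March 2025 is a Saturday, so the first Saturday is March 1 and the fourth is March 22.
1 November 2025 is a Saturday, so Mondays fall on 3, 10, 17, 24; the last is November 24.
Daylight saving runs 22 March – 24 November; July 31, 2025 is inside that window, so Fenek Province is at UTC−04:30.
01:30 Fenek Province + 4h30m = 06:00 UTC.
1 March 2025 is a Saturday, so the first Sunday is March 2 and the fourth is March 23.
1 September 2025 is a Monday, so the first Sunday is September 7.
At the standard offset (UTC+05:00), 06:00 UTC + 5h = 11:00 Quorund Station standard time.
The standard-time date in Quorund Station, July 31, 2025, lies within the daylight-saving period (23 March – 7 September), so Quorund Station is on daylight time, UTC+06:00.
06:00 UTC + 6h = 12:00 Quorund Station.

12:00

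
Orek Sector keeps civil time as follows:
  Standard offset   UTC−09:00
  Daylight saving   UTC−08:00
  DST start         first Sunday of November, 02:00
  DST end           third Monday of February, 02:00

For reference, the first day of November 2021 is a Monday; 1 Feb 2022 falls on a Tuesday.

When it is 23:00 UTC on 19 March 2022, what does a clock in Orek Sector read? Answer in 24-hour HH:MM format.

1 November 2021 is a Monday, so the first Sunday is November 7.
1 February 2022 is a Tuesday, so the first Monday is February 7 and the third is February 21.
At the standard offset (UTC−09:00), 23:00 UTC − 9h = 14:00 Orek Sector standard time.
The standard-time date in Orek Sector, 19 March 2022, is outside the daylight-saving period (7 November 2021 – 21 February 2022), so Orek Sector is on standard time, UTC−09:00.
23:00 UTC − 9h = 14:00 local.

14:00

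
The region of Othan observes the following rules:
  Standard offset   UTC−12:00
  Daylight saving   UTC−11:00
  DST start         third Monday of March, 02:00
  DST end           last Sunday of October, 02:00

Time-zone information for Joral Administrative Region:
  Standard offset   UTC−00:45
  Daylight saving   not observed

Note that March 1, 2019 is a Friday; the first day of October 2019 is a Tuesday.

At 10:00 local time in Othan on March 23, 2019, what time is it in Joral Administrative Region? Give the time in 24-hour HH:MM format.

1 March 2019 is a Friday, so the first Monday is March 4 and the third is March 18.
1 October 2019 is a Tuesday, so Sundays fall on 6, 13, 20, 27; the last is October 27.
March 23, 2019 lies within the daylight-saving period (18 March – 27 October), so Othan is on daylight time, UTC−11:00.
10:00 Othan + 11h = 21:00 UTC.
Joral Administrative Region has no daylight saving, so its offset is UTC−00:45 year-round.
21:00 UTC − 0h45m = 20:15 Joral Administrative Region.

20:15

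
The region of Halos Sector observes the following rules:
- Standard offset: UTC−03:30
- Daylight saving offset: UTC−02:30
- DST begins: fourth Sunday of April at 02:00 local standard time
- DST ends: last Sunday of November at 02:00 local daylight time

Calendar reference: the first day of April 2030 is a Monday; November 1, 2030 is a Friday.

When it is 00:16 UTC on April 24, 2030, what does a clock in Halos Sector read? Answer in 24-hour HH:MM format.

1 April 2030 is a Monday, so the first Sunday is April 7 and the fourth is April 28.
1 November 2030 is a Friday, so Sundays fall on 3, 10, 17, 24; the last is November 24.
At the standard offset (UTC−03:30), 00:16 UTC − 3h30m = 20:46 Halos Sector standard time (rolling into the previous day, 23 April 2030).
Daylight saving runs 28 April – 24 November; the standard-time date in Halos Sector, April 23, 2030, is outside that window, so Halos Sector is on standard time at UTC−03:30.
00:16 UTC − 3h30m = 20:46 local (rolling into the previous day, 23 April 2030).

20:46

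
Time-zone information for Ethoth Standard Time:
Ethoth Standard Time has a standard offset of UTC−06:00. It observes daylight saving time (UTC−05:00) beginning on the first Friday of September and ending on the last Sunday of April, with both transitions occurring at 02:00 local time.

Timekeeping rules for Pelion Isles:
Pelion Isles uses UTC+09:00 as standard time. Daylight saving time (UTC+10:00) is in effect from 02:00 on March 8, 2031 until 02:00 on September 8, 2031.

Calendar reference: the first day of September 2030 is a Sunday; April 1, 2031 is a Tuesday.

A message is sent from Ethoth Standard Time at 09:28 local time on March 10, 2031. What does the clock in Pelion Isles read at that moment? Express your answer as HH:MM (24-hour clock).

00:28

1 September 2030 is a Sunday, so the first Friday is September 6.
1 April 2031 is a Tuesday, so Sundays fall on 6, 13, 20, 27; the last is April 27.
March 10, 2031 falls between 6 September 2030 and 27 April 2031, so daylight saving is in effect and Ethoth Standard Time is at UTC−05:00.
09:28 Ethoth Standard Time + 5h = 14:28 UTC.
At the standard offset (UTC+09:00), 14:28 UTC + 9h = 23:28 Pelion Isles standard time.
Daylight saving runs 8 March – 8 September; the standard-time date in Pelion Isles, March 10, 2031, is inside that window, so Pelion Isles is at UTC+10:00.
14:28 UTC + 10h = 00:28 Pelion Isles (rolling into the next day, 11 March 2031).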